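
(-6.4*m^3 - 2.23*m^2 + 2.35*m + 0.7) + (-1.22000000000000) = -6.4*m^3 - 2.23*m^2 + 2.35*m - 0.52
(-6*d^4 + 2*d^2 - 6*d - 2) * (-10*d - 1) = 60*d^5 + 6*d^4 - 20*d^3 + 58*d^2 + 26*d + 2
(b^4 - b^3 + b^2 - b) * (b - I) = b^5 - b^4 - I*b^4 + b^3 + I*b^3 - b^2 - I*b^2 + I*b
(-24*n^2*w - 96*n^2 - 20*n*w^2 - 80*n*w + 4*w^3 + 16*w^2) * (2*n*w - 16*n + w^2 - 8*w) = -48*n^3*w^2 + 192*n^3*w + 1536*n^3 - 64*n^2*w^3 + 256*n^2*w^2 + 2048*n^2*w - 12*n*w^4 + 48*n*w^3 + 384*n*w^2 + 4*w^5 - 16*w^4 - 128*w^3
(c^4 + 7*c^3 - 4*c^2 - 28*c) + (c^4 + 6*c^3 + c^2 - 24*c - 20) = 2*c^4 + 13*c^3 - 3*c^2 - 52*c - 20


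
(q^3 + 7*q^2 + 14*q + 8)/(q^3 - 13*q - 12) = (q^2 + 6*q + 8)/(q^2 - q - 12)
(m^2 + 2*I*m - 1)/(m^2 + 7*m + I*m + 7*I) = (m + I)/(m + 7)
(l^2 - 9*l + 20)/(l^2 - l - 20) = (l - 4)/(l + 4)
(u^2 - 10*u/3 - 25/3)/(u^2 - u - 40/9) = 3*(u - 5)/(3*u - 8)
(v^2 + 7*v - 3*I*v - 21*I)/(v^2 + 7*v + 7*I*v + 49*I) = (v - 3*I)/(v + 7*I)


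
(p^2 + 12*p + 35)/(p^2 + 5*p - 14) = (p + 5)/(p - 2)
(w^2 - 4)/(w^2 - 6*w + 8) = (w + 2)/(w - 4)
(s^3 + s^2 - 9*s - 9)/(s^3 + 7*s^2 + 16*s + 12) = (s^2 - 2*s - 3)/(s^2 + 4*s + 4)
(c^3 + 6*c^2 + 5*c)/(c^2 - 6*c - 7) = c*(c + 5)/(c - 7)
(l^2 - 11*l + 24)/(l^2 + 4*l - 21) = (l - 8)/(l + 7)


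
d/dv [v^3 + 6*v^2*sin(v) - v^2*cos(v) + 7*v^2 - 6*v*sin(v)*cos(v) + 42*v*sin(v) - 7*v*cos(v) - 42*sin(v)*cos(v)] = v^2*sin(v) + 6*v^2*cos(v) + 3*v^2 + 19*v*sin(v) + 40*v*cos(v) - 6*v*cos(2*v) + 14*v + 42*sin(v) - 3*sin(2*v) - 7*cos(v) - 42*cos(2*v)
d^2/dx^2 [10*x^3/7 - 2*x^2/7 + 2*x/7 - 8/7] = 60*x/7 - 4/7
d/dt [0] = 0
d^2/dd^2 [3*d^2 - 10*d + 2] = 6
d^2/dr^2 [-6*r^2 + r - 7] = -12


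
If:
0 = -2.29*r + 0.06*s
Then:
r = 0.0262008733624454*s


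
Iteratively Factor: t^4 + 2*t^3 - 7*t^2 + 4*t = (t)*(t^3 + 2*t^2 - 7*t + 4) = t*(t - 1)*(t^2 + 3*t - 4) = t*(t - 1)^2*(t + 4)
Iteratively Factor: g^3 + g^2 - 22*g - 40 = (g - 5)*(g^2 + 6*g + 8) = (g - 5)*(g + 4)*(g + 2)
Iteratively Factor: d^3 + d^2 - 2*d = (d + 2)*(d^2 - d) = (d - 1)*(d + 2)*(d)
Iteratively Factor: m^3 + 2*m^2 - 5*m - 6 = (m + 3)*(m^2 - m - 2) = (m + 1)*(m + 3)*(m - 2)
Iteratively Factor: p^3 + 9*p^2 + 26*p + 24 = (p + 2)*(p^2 + 7*p + 12) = (p + 2)*(p + 3)*(p + 4)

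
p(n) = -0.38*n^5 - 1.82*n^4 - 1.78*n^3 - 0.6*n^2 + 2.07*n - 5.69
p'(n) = -1.9*n^4 - 7.28*n^3 - 5.34*n^2 - 1.2*n + 2.07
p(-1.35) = -9.54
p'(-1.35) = 5.56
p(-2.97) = -24.29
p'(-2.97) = 1.42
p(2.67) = -182.38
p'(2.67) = -274.33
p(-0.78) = -7.39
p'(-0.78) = 2.51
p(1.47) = -20.70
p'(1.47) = -43.23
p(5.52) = -3949.21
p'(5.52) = -3155.78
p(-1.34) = -9.48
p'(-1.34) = 5.48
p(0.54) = -5.20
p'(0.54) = -1.44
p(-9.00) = 11722.30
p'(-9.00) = -7578.45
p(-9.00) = 11722.30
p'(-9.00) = -7578.45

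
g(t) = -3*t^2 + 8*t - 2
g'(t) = 8 - 6*t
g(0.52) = 1.35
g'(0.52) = 4.88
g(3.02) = -5.20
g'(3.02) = -10.12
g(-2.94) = -51.45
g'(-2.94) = 25.64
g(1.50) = 3.25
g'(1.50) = -1.00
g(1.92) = 2.30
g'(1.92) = -3.52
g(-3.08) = -55.10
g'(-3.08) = 26.48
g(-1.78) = -25.75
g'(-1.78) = 18.68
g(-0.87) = -11.23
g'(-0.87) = 13.22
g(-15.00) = -797.00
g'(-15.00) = 98.00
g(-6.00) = -158.00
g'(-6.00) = 44.00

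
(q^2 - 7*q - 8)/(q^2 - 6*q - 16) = (q + 1)/(q + 2)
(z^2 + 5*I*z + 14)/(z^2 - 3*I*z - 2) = (z + 7*I)/(z - I)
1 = 1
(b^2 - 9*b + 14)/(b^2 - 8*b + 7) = (b - 2)/(b - 1)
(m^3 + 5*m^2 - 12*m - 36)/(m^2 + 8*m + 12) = m - 3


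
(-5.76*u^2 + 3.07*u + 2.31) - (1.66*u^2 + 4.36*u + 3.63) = -7.42*u^2 - 1.29*u - 1.32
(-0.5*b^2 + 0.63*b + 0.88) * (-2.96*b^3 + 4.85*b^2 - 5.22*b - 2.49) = 1.48*b^5 - 4.2898*b^4 + 3.0607*b^3 + 2.2244*b^2 - 6.1623*b - 2.1912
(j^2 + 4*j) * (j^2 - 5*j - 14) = j^4 - j^3 - 34*j^2 - 56*j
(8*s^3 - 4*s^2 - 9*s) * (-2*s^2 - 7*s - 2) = -16*s^5 - 48*s^4 + 30*s^3 + 71*s^2 + 18*s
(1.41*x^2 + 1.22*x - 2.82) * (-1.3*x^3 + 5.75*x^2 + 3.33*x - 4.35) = -1.833*x^5 + 6.5215*x^4 + 15.3763*x^3 - 18.2859*x^2 - 14.6976*x + 12.267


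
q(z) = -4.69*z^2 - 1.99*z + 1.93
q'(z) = -9.38*z - 1.99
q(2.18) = -24.70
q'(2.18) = -22.44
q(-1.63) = -7.29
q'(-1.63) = 13.30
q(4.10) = -85.07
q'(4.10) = -40.45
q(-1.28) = -3.21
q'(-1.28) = 10.02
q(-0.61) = 1.40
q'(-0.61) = 3.73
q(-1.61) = -7.02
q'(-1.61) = 13.11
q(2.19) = -24.92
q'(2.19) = -22.53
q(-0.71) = 0.98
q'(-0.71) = 4.67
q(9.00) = -395.87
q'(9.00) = -86.41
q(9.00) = -395.87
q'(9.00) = -86.41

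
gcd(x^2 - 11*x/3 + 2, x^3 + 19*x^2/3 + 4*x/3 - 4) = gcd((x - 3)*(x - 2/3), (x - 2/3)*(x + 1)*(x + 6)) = x - 2/3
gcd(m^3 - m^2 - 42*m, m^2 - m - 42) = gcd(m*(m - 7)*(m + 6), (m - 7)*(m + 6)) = m^2 - m - 42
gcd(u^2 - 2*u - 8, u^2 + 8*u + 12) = u + 2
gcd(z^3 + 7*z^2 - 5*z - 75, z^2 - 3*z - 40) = z + 5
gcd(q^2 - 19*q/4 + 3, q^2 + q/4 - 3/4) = q - 3/4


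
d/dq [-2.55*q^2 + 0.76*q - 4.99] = 0.76 - 5.1*q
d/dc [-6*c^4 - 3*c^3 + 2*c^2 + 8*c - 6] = -24*c^3 - 9*c^2 + 4*c + 8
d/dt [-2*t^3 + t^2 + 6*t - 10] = -6*t^2 + 2*t + 6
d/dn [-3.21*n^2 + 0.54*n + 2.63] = 0.54 - 6.42*n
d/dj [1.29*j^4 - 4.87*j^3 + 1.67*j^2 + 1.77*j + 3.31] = 5.16*j^3 - 14.61*j^2 + 3.34*j + 1.77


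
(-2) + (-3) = -5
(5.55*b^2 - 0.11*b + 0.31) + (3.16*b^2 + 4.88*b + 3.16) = 8.71*b^2 + 4.77*b + 3.47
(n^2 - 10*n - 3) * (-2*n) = -2*n^3 + 20*n^2 + 6*n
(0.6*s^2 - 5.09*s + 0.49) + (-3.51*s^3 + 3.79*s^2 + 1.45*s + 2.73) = -3.51*s^3 + 4.39*s^2 - 3.64*s + 3.22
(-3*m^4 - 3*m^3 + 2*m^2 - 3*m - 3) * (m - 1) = -3*m^5 + 5*m^3 - 5*m^2 + 3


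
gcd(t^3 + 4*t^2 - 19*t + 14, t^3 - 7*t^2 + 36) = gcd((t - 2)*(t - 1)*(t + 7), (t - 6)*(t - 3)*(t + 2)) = 1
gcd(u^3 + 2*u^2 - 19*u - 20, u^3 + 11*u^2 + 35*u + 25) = u^2 + 6*u + 5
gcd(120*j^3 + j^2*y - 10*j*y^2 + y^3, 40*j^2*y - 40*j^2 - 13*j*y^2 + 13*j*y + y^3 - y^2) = 40*j^2 - 13*j*y + y^2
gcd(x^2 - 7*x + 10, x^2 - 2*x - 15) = x - 5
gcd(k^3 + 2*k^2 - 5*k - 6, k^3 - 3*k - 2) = k^2 - k - 2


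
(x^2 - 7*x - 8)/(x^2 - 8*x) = (x + 1)/x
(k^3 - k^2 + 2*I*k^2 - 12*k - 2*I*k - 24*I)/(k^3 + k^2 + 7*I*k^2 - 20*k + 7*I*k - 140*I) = (k^2 + k*(3 + 2*I) + 6*I)/(k^2 + k*(5 + 7*I) + 35*I)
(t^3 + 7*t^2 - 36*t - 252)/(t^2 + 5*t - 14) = (t^2 - 36)/(t - 2)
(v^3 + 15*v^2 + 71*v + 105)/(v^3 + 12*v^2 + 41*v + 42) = (v + 5)/(v + 2)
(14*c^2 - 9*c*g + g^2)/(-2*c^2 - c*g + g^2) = (-7*c + g)/(c + g)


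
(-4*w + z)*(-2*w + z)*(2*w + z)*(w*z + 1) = 16*w^4*z - 4*w^3*z^2 + 16*w^3 - 4*w^2*z^3 - 4*w^2*z + w*z^4 - 4*w*z^2 + z^3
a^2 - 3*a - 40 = (a - 8)*(a + 5)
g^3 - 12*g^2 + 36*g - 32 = (g - 8)*(g - 2)^2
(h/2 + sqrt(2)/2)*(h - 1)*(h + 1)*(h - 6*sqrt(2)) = h^4/2 - 5*sqrt(2)*h^3/2 - 13*h^2/2 + 5*sqrt(2)*h/2 + 6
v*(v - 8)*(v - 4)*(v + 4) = v^4 - 8*v^3 - 16*v^2 + 128*v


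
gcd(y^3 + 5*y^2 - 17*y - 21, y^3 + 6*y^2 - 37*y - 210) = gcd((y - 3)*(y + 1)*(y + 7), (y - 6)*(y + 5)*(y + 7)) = y + 7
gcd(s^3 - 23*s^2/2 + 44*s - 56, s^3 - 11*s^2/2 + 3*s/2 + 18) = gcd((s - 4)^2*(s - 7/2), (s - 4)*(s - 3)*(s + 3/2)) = s - 4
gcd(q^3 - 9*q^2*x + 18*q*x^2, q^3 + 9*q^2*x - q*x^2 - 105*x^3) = -q + 3*x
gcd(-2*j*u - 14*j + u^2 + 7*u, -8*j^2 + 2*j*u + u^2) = -2*j + u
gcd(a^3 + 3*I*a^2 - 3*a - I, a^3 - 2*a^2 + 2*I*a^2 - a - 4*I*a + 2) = a^2 + 2*I*a - 1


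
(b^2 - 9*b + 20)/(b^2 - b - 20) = (b - 4)/(b + 4)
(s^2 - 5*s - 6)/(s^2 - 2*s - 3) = (s - 6)/(s - 3)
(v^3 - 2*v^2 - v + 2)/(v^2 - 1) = v - 2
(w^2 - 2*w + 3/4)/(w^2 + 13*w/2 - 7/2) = (w - 3/2)/(w + 7)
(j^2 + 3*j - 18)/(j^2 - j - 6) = (j + 6)/(j + 2)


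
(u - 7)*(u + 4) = u^2 - 3*u - 28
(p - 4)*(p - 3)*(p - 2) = p^3 - 9*p^2 + 26*p - 24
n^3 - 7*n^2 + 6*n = n*(n - 6)*(n - 1)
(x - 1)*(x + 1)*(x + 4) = x^3 + 4*x^2 - x - 4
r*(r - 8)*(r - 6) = r^3 - 14*r^2 + 48*r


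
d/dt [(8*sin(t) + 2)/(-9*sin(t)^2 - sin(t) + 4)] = 2*(36*sin(t)^2 + 18*sin(t) + 17)*cos(t)/(9*sin(t)^2 + sin(t) - 4)^2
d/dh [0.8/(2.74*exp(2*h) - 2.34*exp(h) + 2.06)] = (1.872 - 4.384*exp(h))*exp(h)/(2.74*exp(2*h) - 2.34*exp(h) + 2.06)^2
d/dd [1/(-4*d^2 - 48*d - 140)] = (d + 6)/(2*(d^2 + 12*d + 35)^2)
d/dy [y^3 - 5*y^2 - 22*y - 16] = 3*y^2 - 10*y - 22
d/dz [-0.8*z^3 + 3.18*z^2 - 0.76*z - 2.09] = -2.4*z^2 + 6.36*z - 0.76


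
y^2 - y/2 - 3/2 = (y - 3/2)*(y + 1)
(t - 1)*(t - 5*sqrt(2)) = t^2 - 5*sqrt(2)*t - t + 5*sqrt(2)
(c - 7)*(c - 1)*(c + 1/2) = c^3 - 15*c^2/2 + 3*c + 7/2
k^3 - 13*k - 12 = (k - 4)*(k + 1)*(k + 3)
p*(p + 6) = p^2 + 6*p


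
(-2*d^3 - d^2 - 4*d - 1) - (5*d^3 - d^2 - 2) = -7*d^3 - 4*d + 1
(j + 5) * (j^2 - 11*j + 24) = j^3 - 6*j^2 - 31*j + 120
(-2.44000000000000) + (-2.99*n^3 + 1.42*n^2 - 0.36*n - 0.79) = -2.99*n^3 + 1.42*n^2 - 0.36*n - 3.23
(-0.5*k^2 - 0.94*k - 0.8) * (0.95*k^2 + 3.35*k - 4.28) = -0.475*k^4 - 2.568*k^3 - 1.769*k^2 + 1.3432*k + 3.424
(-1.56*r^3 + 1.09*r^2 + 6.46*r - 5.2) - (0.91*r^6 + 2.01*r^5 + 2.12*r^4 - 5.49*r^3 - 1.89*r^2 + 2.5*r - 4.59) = -0.91*r^6 - 2.01*r^5 - 2.12*r^4 + 3.93*r^3 + 2.98*r^2 + 3.96*r - 0.61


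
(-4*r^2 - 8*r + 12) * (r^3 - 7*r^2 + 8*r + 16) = -4*r^5 + 20*r^4 + 36*r^3 - 212*r^2 - 32*r + 192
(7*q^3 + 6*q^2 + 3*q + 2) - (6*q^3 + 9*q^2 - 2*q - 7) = q^3 - 3*q^2 + 5*q + 9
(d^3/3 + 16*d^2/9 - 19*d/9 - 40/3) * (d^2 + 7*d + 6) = d^5/3 + 37*d^4/9 + 37*d^3/3 - 157*d^2/9 - 106*d - 80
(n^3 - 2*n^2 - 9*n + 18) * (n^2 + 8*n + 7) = n^5 + 6*n^4 - 18*n^3 - 68*n^2 + 81*n + 126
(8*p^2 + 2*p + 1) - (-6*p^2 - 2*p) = 14*p^2 + 4*p + 1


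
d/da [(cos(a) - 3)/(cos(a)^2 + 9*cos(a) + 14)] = (cos(a)^2 - 6*cos(a) - 41)*sin(a)/(cos(a)^2 + 9*cos(a) + 14)^2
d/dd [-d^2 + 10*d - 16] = 10 - 2*d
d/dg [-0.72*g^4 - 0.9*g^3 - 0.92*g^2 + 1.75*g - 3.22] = -2.88*g^3 - 2.7*g^2 - 1.84*g + 1.75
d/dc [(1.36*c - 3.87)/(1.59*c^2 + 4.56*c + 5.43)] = (-2.1624*c^2 + 12.3066*c + 25.032)/(2.5281*c^4 + 14.5008*c^3 + 38.061*c^2 + 49.5216*c + 29.4849)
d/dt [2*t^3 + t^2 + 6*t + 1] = 6*t^2 + 2*t + 6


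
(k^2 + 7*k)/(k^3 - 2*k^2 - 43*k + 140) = k/(k^2 - 9*k + 20)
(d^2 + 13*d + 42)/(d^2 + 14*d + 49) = (d + 6)/(d + 7)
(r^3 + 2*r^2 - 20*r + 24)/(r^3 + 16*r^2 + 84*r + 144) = (r^2 - 4*r + 4)/(r^2 + 10*r + 24)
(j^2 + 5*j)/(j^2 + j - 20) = j/(j - 4)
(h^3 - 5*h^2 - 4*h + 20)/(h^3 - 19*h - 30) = (h - 2)/(h + 3)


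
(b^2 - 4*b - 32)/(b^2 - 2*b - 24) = (b - 8)/(b - 6)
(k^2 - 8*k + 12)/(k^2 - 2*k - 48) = (-k^2 + 8*k - 12)/(-k^2 + 2*k + 48)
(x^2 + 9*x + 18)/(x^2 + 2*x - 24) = (x + 3)/(x - 4)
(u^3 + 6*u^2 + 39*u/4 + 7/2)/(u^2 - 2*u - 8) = (u^2 + 4*u + 7/4)/(u - 4)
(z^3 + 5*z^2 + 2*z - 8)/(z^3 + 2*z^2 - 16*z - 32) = (z - 1)/(z - 4)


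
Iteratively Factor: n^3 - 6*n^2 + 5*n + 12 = (n - 4)*(n^2 - 2*n - 3) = (n - 4)*(n - 3)*(n + 1)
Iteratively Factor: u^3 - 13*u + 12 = (u - 1)*(u^2 + u - 12) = (u - 3)*(u - 1)*(u + 4)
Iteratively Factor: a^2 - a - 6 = (a + 2)*(a - 3)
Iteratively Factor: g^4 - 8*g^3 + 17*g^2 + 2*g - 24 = (g - 2)*(g^3 - 6*g^2 + 5*g + 12) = (g - 2)*(g + 1)*(g^2 - 7*g + 12) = (g - 4)*(g - 2)*(g + 1)*(g - 3)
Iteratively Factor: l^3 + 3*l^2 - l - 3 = (l + 1)*(l^2 + 2*l - 3) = (l + 1)*(l + 3)*(l - 1)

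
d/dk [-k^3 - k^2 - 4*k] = -3*k^2 - 2*k - 4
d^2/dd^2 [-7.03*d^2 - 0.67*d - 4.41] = -14.0600000000000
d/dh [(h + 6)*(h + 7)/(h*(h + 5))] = 2*(-4*h^2 - 42*h - 105)/(h^2*(h^2 + 10*h + 25))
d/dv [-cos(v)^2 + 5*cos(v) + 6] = (2*cos(v) - 5)*sin(v)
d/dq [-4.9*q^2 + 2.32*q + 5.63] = 2.32 - 9.8*q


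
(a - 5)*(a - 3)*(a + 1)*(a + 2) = a^4 - 5*a^3 - 7*a^2 + 29*a + 30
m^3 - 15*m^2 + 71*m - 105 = (m - 7)*(m - 5)*(m - 3)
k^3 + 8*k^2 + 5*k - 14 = (k - 1)*(k + 2)*(k + 7)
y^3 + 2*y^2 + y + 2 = (y + 2)*(y - I)*(y + I)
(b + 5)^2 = b^2 + 10*b + 25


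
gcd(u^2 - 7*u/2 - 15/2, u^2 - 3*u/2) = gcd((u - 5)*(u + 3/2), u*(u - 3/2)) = 1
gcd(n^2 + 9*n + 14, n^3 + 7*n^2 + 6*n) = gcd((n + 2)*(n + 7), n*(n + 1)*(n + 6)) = 1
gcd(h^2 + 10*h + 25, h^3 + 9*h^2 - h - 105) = h + 5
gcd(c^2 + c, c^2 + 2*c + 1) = c + 1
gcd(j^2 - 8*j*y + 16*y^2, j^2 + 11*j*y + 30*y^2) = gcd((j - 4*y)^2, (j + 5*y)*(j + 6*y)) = 1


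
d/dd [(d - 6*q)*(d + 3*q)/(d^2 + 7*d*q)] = 2*q*(5*d^2 + 18*d*q + 63*q^2)/(d^2*(d^2 + 14*d*q + 49*q^2))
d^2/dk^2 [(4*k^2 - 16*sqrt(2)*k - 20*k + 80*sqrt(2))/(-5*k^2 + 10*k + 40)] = 8*(3*k^3 + 4*sqrt(2)*k^3 - 60*sqrt(2)*k^2 - 24*k^2 + 120*k + 216*sqrt(2)*k - 304*sqrt(2) - 144)/(5*(k^6 - 6*k^5 - 12*k^4 + 88*k^3 + 96*k^2 - 384*k - 512))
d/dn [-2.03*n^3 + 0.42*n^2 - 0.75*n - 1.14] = -6.09*n^2 + 0.84*n - 0.75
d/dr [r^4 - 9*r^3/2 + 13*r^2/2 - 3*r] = 4*r^3 - 27*r^2/2 + 13*r - 3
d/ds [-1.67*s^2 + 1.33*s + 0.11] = 1.33 - 3.34*s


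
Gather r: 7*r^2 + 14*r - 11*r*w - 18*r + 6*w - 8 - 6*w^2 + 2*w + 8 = 7*r^2 + r*(-11*w - 4) - 6*w^2 + 8*w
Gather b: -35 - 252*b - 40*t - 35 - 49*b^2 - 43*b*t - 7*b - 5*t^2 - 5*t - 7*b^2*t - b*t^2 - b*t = b^2*(-7*t - 49) + b*(-t^2 - 44*t - 259) - 5*t^2 - 45*t - 70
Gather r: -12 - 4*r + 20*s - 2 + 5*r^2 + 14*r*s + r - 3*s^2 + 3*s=5*r^2 + r*(14*s - 3) - 3*s^2 + 23*s - 14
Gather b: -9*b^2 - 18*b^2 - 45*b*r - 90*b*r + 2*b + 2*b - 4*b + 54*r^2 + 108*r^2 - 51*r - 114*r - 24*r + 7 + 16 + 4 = -27*b^2 - 135*b*r + 162*r^2 - 189*r + 27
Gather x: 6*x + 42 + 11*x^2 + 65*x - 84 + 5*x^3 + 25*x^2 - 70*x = 5*x^3 + 36*x^2 + x - 42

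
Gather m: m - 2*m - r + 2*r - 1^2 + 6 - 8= -m + r - 3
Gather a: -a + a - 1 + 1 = 0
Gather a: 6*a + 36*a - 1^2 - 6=42*a - 7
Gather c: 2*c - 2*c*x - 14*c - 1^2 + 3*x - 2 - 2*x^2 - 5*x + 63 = c*(-2*x - 12) - 2*x^2 - 2*x + 60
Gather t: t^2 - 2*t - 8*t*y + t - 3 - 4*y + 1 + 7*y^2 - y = t^2 + t*(-8*y - 1) + 7*y^2 - 5*y - 2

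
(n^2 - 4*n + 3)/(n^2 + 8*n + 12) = (n^2 - 4*n + 3)/(n^2 + 8*n + 12)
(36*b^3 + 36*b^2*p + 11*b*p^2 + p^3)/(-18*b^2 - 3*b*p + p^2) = (12*b^2 + 8*b*p + p^2)/(-6*b + p)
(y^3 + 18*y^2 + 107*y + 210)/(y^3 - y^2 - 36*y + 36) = (y^2 + 12*y + 35)/(y^2 - 7*y + 6)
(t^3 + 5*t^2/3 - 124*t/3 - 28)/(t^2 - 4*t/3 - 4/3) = (t^2 + t - 42)/(t - 2)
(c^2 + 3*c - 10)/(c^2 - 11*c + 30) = (c^2 + 3*c - 10)/(c^2 - 11*c + 30)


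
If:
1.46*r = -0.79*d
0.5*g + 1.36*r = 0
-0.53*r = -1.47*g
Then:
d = 0.00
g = 0.00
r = 0.00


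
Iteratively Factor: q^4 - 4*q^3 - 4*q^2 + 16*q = (q - 2)*(q^3 - 2*q^2 - 8*q) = q*(q - 2)*(q^2 - 2*q - 8) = q*(q - 2)*(q + 2)*(q - 4)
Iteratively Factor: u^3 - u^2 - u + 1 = (u - 1)*(u^2 - 1) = (u - 1)^2*(u + 1)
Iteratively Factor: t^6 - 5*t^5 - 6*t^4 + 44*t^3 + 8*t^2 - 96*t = (t + 2)*(t^5 - 7*t^4 + 8*t^3 + 28*t^2 - 48*t) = (t - 4)*(t + 2)*(t^4 - 3*t^3 - 4*t^2 + 12*t) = (t - 4)*(t - 3)*(t + 2)*(t^3 - 4*t) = (t - 4)*(t - 3)*(t - 2)*(t + 2)*(t^2 + 2*t) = (t - 4)*(t - 3)*(t - 2)*(t + 2)^2*(t)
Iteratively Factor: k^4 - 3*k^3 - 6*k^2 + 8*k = (k + 2)*(k^3 - 5*k^2 + 4*k) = k*(k + 2)*(k^2 - 5*k + 4) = k*(k - 4)*(k + 2)*(k - 1)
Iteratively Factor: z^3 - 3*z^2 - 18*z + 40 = (z - 2)*(z^2 - z - 20) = (z - 5)*(z - 2)*(z + 4)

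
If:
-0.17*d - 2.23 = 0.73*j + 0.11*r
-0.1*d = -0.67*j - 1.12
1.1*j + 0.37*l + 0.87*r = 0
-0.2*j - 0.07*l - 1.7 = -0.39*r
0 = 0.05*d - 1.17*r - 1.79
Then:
No Solution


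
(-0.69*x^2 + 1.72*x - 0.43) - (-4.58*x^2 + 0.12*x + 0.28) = 3.89*x^2 + 1.6*x - 0.71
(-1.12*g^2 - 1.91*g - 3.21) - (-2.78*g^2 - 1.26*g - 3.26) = 1.66*g^2 - 0.65*g + 0.0499999999999998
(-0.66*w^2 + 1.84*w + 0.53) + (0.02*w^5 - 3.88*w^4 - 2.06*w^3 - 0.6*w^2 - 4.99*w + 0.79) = 0.02*w^5 - 3.88*w^4 - 2.06*w^3 - 1.26*w^2 - 3.15*w + 1.32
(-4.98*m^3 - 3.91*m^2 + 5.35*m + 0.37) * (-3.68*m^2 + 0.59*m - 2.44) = 18.3264*m^5 + 11.4506*m^4 - 9.8437*m^3 + 11.3353*m^2 - 12.8357*m - 0.9028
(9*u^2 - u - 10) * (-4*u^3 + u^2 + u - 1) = -36*u^5 + 13*u^4 + 48*u^3 - 20*u^2 - 9*u + 10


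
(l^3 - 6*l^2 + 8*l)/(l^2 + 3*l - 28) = l*(l - 2)/(l + 7)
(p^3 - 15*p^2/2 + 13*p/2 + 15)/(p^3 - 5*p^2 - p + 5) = (p^2 - 17*p/2 + 15)/(p^2 - 6*p + 5)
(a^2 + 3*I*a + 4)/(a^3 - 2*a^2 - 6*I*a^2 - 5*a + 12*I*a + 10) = (a + 4*I)/(a^2 - a*(2 + 5*I) + 10*I)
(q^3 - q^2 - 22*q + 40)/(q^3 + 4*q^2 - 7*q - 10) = (q - 4)/(q + 1)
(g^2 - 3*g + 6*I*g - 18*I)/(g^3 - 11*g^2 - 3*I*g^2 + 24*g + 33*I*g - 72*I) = (g + 6*I)/(g^2 - g*(8 + 3*I) + 24*I)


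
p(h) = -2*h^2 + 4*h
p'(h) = 4 - 4*h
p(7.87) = -92.39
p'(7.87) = -27.48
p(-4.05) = -49.00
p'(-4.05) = 20.20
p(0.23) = 0.81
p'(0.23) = 3.08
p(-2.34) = -20.31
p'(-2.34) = 13.36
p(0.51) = 1.52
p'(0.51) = 1.96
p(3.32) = -8.76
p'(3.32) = -9.28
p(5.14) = -32.28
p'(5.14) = -16.56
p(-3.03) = -30.48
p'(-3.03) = 16.12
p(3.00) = -6.00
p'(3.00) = -8.00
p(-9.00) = -198.00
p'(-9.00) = 40.00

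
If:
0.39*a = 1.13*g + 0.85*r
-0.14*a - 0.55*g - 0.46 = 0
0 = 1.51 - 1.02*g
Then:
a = -9.10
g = 1.48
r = -6.14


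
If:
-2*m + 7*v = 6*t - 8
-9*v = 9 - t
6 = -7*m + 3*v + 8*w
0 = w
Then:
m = -84/67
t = 45/67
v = -62/67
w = 0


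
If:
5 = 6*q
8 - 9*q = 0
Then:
No Solution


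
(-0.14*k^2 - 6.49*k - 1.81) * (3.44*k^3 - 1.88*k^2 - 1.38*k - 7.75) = -0.4816*k^5 - 22.0624*k^4 + 6.168*k^3 + 13.444*k^2 + 52.7953*k + 14.0275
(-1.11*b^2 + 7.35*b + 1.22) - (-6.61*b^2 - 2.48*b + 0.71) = 5.5*b^2 + 9.83*b + 0.51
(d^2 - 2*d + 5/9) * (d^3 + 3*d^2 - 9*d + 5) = d^5 + d^4 - 130*d^3/9 + 74*d^2/3 - 15*d + 25/9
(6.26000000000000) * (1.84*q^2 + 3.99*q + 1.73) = 11.5184*q^2 + 24.9774*q + 10.8298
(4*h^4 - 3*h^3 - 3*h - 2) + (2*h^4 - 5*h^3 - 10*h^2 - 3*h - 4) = 6*h^4 - 8*h^3 - 10*h^2 - 6*h - 6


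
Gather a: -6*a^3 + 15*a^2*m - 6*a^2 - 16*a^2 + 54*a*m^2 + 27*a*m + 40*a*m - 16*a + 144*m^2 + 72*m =-6*a^3 + a^2*(15*m - 22) + a*(54*m^2 + 67*m - 16) + 144*m^2 + 72*m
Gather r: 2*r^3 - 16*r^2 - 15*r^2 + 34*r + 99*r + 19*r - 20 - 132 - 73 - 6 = 2*r^3 - 31*r^2 + 152*r - 231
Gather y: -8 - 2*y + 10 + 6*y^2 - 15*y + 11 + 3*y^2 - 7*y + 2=9*y^2 - 24*y + 15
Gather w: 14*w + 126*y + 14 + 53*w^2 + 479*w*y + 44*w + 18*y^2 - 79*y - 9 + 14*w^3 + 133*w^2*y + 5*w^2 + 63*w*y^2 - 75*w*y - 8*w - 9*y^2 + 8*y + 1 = 14*w^3 + w^2*(133*y + 58) + w*(63*y^2 + 404*y + 50) + 9*y^2 + 55*y + 6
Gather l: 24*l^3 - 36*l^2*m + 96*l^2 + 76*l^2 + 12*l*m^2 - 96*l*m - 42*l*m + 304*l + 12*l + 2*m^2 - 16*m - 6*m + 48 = 24*l^3 + l^2*(172 - 36*m) + l*(12*m^2 - 138*m + 316) + 2*m^2 - 22*m + 48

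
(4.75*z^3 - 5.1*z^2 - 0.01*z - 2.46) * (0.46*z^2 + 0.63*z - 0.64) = 2.185*z^5 + 0.6465*z^4 - 6.2576*z^3 + 2.1261*z^2 - 1.5434*z + 1.5744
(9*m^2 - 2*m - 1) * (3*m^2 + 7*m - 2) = 27*m^4 + 57*m^3 - 35*m^2 - 3*m + 2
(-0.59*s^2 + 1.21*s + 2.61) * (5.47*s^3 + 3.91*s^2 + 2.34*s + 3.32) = -3.2273*s^5 + 4.3118*s^4 + 17.6272*s^3 + 11.0777*s^2 + 10.1246*s + 8.6652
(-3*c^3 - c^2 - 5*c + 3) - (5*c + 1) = -3*c^3 - c^2 - 10*c + 2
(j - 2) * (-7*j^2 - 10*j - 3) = -7*j^3 + 4*j^2 + 17*j + 6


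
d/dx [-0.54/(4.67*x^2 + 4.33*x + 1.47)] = (5.0436*x + 2.3382)/(4.67*x^2 + 4.33*x + 1.47)^2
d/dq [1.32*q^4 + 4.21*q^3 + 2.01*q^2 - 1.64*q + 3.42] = 5.28*q^3 + 12.63*q^2 + 4.02*q - 1.64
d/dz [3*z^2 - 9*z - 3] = 6*z - 9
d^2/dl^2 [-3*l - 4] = 0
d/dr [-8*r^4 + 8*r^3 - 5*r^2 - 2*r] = -32*r^3 + 24*r^2 - 10*r - 2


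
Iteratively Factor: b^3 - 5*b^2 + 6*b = (b - 3)*(b^2 - 2*b) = (b - 3)*(b - 2)*(b)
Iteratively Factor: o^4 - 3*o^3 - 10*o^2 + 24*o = (o - 2)*(o^3 - o^2 - 12*o) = (o - 4)*(o - 2)*(o^2 + 3*o) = (o - 4)*(o - 2)*(o + 3)*(o)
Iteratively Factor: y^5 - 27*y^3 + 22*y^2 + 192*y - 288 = (y + 4)*(y^4 - 4*y^3 - 11*y^2 + 66*y - 72) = (y - 2)*(y + 4)*(y^3 - 2*y^2 - 15*y + 36) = (y - 2)*(y + 4)^2*(y^2 - 6*y + 9) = (y - 3)*(y - 2)*(y + 4)^2*(y - 3)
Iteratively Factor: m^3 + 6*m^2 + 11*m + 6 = (m + 2)*(m^2 + 4*m + 3) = (m + 2)*(m + 3)*(m + 1)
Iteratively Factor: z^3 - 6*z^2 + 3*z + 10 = (z - 5)*(z^2 - z - 2) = (z - 5)*(z - 2)*(z + 1)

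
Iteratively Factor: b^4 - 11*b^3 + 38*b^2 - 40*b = (b - 2)*(b^3 - 9*b^2 + 20*b) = (b - 4)*(b - 2)*(b^2 - 5*b) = (b - 5)*(b - 4)*(b - 2)*(b)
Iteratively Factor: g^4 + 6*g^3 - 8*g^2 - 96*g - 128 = (g + 2)*(g^3 + 4*g^2 - 16*g - 64) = (g + 2)*(g + 4)*(g^2 - 16) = (g + 2)*(g + 4)^2*(g - 4)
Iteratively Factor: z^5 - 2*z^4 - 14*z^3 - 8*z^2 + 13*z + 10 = (z - 5)*(z^4 + 3*z^3 + z^2 - 3*z - 2) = (z - 5)*(z - 1)*(z^3 + 4*z^2 + 5*z + 2) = (z - 5)*(z - 1)*(z + 1)*(z^2 + 3*z + 2) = (z - 5)*(z - 1)*(z + 1)^2*(z + 2)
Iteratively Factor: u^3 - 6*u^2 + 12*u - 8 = (u - 2)*(u^2 - 4*u + 4) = (u - 2)^2*(u - 2)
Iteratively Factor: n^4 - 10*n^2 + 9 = (n + 1)*(n^3 - n^2 - 9*n + 9) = (n - 3)*(n + 1)*(n^2 + 2*n - 3) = (n - 3)*(n + 1)*(n + 3)*(n - 1)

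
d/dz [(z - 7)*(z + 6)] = 2*z - 1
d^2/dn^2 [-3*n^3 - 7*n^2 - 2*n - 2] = -18*n - 14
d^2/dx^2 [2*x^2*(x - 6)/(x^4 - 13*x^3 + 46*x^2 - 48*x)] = 4*(x^6 - 18*x^5 + 96*x^4 + 196*x^3 - 3600*x^2 + 11232*x - 10944)/(x^9 - 39*x^8 + 645*x^7 - 5929*x^6 + 33414*x^5 - 120108*x^4 + 276472*x^3 - 394560*x^2 + 317952*x - 110592)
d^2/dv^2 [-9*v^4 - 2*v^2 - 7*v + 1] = -108*v^2 - 4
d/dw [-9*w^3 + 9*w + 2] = 9 - 27*w^2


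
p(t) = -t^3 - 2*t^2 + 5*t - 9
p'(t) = -3*t^2 - 4*t + 5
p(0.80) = -6.79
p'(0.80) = -0.12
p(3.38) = -53.56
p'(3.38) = -42.79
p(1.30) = -8.08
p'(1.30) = -5.27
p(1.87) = -13.18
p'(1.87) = -12.97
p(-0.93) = -14.58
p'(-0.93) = 6.13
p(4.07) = -89.20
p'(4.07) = -60.97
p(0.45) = -7.25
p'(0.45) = 2.59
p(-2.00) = -19.00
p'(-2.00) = 1.00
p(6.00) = -267.00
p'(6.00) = -127.00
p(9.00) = -855.00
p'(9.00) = -274.00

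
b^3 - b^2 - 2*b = b*(b - 2)*(b + 1)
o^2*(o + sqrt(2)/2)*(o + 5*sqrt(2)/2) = o^4 + 3*sqrt(2)*o^3 + 5*o^2/2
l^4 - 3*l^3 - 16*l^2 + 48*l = l*(l - 4)*(l - 3)*(l + 4)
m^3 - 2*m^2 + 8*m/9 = m*(m - 4/3)*(m - 2/3)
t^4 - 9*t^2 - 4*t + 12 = (t - 3)*(t - 1)*(t + 2)^2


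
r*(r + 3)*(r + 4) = r^3 + 7*r^2 + 12*r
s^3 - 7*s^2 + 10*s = s*(s - 5)*(s - 2)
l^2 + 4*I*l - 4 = (l + 2*I)^2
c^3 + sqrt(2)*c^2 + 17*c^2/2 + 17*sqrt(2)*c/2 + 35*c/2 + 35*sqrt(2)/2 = (c + 7/2)*(c + 5)*(c + sqrt(2))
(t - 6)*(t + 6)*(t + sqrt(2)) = t^3 + sqrt(2)*t^2 - 36*t - 36*sqrt(2)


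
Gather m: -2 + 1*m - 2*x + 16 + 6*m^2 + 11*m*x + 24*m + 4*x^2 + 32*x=6*m^2 + m*(11*x + 25) + 4*x^2 + 30*x + 14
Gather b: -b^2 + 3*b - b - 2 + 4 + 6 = -b^2 + 2*b + 8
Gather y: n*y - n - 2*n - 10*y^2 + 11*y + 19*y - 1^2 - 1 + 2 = -3*n - 10*y^2 + y*(n + 30)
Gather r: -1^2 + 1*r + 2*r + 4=3*r + 3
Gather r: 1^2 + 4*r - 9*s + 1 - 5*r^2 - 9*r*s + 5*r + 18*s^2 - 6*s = -5*r^2 + r*(9 - 9*s) + 18*s^2 - 15*s + 2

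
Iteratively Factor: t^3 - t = (t)*(t^2 - 1) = t*(t - 1)*(t + 1)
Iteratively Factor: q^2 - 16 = (q - 4)*(q + 4)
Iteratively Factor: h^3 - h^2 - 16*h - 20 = (h + 2)*(h^2 - 3*h - 10) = (h + 2)^2*(h - 5)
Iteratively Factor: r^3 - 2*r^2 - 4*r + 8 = (r + 2)*(r^2 - 4*r + 4) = (r - 2)*(r + 2)*(r - 2)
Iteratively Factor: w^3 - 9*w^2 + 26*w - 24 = (w - 4)*(w^2 - 5*w + 6) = (w - 4)*(w - 3)*(w - 2)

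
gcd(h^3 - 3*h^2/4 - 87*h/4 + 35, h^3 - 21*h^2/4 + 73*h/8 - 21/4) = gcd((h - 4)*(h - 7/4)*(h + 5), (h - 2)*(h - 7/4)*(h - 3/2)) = h - 7/4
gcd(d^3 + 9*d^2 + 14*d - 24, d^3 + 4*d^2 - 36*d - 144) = d^2 + 10*d + 24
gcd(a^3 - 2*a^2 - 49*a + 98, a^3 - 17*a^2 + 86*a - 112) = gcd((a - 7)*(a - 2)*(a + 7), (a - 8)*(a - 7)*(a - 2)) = a^2 - 9*a + 14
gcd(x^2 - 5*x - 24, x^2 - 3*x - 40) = x - 8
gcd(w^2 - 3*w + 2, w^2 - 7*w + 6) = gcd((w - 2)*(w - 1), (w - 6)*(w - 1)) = w - 1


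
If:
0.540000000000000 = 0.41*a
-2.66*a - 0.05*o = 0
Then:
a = 1.32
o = -70.07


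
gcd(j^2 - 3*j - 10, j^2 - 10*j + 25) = j - 5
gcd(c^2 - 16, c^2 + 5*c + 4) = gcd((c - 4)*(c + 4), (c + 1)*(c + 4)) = c + 4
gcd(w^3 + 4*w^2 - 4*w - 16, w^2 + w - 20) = 1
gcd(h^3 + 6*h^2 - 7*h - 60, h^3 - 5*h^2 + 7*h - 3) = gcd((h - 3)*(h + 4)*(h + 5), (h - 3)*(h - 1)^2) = h - 3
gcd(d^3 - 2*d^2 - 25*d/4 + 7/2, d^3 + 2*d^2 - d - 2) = d + 2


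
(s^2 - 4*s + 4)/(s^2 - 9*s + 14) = (s - 2)/(s - 7)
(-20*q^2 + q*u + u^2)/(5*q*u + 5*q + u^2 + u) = (-4*q + u)/(u + 1)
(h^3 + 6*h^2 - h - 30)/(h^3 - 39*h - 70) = (h^2 + h - 6)/(h^2 - 5*h - 14)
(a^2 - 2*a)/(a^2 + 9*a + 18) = a*(a - 2)/(a^2 + 9*a + 18)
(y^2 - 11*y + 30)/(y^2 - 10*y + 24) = (y - 5)/(y - 4)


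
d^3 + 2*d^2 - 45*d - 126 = (d - 7)*(d + 3)*(d + 6)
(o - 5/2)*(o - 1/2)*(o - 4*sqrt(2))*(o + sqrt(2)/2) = o^4 - 7*sqrt(2)*o^3/2 - 3*o^3 - 11*o^2/4 + 21*sqrt(2)*o^2/2 - 35*sqrt(2)*o/8 + 12*o - 5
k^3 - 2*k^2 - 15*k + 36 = (k - 3)^2*(k + 4)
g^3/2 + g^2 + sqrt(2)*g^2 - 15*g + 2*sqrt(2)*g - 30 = (g/2 + 1)*(g - 3*sqrt(2))*(g + 5*sqrt(2))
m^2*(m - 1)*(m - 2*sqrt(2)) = m^4 - 2*sqrt(2)*m^3 - m^3 + 2*sqrt(2)*m^2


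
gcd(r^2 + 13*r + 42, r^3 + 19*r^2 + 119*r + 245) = r + 7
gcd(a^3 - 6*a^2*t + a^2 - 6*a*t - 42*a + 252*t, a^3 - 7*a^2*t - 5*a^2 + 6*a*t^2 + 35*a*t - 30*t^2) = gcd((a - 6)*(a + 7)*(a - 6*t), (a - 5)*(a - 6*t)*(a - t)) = -a + 6*t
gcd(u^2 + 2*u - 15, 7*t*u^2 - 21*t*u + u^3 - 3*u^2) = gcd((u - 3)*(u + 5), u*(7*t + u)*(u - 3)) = u - 3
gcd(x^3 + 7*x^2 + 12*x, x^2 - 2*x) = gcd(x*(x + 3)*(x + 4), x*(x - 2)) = x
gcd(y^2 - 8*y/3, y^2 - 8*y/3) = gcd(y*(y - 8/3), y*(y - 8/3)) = y^2 - 8*y/3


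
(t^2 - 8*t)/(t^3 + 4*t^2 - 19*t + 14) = t*(t - 8)/(t^3 + 4*t^2 - 19*t + 14)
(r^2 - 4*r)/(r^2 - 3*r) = (r - 4)/(r - 3)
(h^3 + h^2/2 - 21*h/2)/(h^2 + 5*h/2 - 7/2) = h*(h - 3)/(h - 1)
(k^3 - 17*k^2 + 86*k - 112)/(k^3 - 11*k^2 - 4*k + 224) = (k - 2)/(k + 4)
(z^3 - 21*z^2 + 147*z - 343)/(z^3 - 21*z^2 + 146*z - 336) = (z^2 - 14*z + 49)/(z^2 - 14*z + 48)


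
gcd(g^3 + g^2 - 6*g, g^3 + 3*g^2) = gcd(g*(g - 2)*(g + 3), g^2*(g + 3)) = g^2 + 3*g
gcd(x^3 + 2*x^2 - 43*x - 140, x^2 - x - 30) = x + 5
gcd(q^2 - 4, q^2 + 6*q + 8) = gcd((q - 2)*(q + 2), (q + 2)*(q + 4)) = q + 2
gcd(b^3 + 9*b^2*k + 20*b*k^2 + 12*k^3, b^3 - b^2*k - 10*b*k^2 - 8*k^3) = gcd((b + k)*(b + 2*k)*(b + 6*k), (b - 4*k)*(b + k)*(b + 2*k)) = b^2 + 3*b*k + 2*k^2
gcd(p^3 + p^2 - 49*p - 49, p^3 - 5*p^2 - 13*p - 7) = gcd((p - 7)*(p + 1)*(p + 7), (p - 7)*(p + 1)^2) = p^2 - 6*p - 7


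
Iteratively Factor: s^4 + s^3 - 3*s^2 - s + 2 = (s - 1)*(s^3 + 2*s^2 - s - 2) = (s - 1)*(s + 2)*(s^2 - 1) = (s - 1)^2*(s + 2)*(s + 1)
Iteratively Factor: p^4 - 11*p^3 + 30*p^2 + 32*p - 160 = (p - 4)*(p^3 - 7*p^2 + 2*p + 40) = (p - 4)*(p + 2)*(p^2 - 9*p + 20) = (p - 5)*(p - 4)*(p + 2)*(p - 4)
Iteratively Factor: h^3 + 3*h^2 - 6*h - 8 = (h - 2)*(h^2 + 5*h + 4) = (h - 2)*(h + 4)*(h + 1)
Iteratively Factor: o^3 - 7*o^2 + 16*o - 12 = (o - 3)*(o^2 - 4*o + 4) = (o - 3)*(o - 2)*(o - 2)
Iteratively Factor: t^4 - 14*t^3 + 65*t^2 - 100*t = (t - 4)*(t^3 - 10*t^2 + 25*t) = (t - 5)*(t - 4)*(t^2 - 5*t) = t*(t - 5)*(t - 4)*(t - 5)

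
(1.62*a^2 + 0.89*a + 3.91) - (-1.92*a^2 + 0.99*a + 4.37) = 3.54*a^2 - 0.1*a - 0.46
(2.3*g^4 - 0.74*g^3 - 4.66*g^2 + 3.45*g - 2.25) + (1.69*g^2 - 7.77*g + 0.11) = 2.3*g^4 - 0.74*g^3 - 2.97*g^2 - 4.32*g - 2.14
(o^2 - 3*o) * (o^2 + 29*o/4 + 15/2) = o^4 + 17*o^3/4 - 57*o^2/4 - 45*o/2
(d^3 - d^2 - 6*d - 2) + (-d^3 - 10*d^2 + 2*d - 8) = -11*d^2 - 4*d - 10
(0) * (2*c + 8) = 0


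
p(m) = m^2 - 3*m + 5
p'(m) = 2*m - 3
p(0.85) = 3.17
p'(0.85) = -1.30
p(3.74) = 7.77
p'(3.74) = 4.48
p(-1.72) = 13.12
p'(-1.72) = -6.44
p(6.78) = 30.63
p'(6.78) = 10.56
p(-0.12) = 5.37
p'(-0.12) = -3.24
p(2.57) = 3.89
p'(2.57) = 2.14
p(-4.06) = 33.66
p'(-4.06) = -11.12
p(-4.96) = 44.48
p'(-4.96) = -12.92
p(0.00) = 5.00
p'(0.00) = -3.00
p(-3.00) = 23.00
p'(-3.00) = -9.00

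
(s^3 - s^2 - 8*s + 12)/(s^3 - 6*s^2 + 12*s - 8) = (s + 3)/(s - 2)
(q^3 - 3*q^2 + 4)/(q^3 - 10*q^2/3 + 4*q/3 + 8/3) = 3*(q + 1)/(3*q + 2)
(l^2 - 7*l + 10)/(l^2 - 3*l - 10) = (l - 2)/(l + 2)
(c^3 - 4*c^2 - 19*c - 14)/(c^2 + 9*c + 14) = (c^2 - 6*c - 7)/(c + 7)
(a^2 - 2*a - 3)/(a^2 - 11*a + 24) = (a + 1)/(a - 8)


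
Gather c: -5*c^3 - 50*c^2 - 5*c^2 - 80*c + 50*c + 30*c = -5*c^3 - 55*c^2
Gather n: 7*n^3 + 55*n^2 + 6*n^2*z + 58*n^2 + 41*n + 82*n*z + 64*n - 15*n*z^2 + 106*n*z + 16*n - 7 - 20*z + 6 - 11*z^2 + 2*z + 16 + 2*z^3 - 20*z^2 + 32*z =7*n^3 + n^2*(6*z + 113) + n*(-15*z^2 + 188*z + 121) + 2*z^3 - 31*z^2 + 14*z + 15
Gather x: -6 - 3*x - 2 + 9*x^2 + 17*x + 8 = 9*x^2 + 14*x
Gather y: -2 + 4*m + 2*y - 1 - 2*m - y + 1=2*m + y - 2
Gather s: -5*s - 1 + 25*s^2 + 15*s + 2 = 25*s^2 + 10*s + 1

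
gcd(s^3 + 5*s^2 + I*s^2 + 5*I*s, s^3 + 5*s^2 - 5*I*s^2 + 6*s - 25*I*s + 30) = s^2 + s*(5 + I) + 5*I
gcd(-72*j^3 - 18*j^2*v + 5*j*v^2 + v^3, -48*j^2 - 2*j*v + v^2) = 6*j + v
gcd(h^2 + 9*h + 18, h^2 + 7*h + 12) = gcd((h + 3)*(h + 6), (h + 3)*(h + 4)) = h + 3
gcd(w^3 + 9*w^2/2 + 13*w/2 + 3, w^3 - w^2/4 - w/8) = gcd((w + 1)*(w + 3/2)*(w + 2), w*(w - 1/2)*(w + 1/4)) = 1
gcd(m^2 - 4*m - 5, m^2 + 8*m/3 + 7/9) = 1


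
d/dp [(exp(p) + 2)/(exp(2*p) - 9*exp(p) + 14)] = (-(exp(p) + 2)*(2*exp(p) - 9) + exp(2*p) - 9*exp(p) + 14)*exp(p)/(exp(2*p) - 9*exp(p) + 14)^2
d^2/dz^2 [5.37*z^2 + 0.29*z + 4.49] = 10.7400000000000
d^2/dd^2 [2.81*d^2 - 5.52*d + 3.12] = 5.62000000000000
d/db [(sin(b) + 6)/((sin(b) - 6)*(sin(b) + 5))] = (-12*sin(b) + cos(b)^2 - 25)*cos(b)/((sin(b) - 6)^2*(sin(b) + 5)^2)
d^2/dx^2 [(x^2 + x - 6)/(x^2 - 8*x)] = 6*(3*x^3 - 6*x^2 + 48*x - 128)/(x^3*(x^3 - 24*x^2 + 192*x - 512))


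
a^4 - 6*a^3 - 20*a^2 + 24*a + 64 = (a - 8)*(a - 2)*(a + 2)^2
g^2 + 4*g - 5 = (g - 1)*(g + 5)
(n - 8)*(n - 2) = n^2 - 10*n + 16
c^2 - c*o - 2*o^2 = (c - 2*o)*(c + o)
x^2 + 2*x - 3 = (x - 1)*(x + 3)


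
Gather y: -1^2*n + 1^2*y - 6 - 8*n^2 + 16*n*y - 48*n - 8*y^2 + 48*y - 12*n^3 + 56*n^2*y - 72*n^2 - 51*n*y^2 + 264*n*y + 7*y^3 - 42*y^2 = -12*n^3 - 80*n^2 - 49*n + 7*y^3 + y^2*(-51*n - 50) + y*(56*n^2 + 280*n + 49) - 6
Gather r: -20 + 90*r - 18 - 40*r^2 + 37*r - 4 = -40*r^2 + 127*r - 42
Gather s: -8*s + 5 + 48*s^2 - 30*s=48*s^2 - 38*s + 5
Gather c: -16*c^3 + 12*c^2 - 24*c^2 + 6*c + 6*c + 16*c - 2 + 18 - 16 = -16*c^3 - 12*c^2 + 28*c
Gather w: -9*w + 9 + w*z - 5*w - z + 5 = w*(z - 14) - z + 14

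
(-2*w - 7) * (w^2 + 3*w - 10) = -2*w^3 - 13*w^2 - w + 70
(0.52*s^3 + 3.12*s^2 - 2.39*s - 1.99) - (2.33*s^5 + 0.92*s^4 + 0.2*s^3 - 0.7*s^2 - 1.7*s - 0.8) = -2.33*s^5 - 0.92*s^4 + 0.32*s^3 + 3.82*s^2 - 0.69*s - 1.19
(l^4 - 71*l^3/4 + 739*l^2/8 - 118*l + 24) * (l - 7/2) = l^5 - 85*l^4/4 + 309*l^3/2 - 7061*l^2/16 + 437*l - 84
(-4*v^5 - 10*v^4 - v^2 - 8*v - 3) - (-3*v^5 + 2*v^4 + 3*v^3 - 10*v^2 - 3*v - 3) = -v^5 - 12*v^4 - 3*v^3 + 9*v^2 - 5*v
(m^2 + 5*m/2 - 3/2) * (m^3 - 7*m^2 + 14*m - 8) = m^5 - 9*m^4/2 - 5*m^3 + 75*m^2/2 - 41*m + 12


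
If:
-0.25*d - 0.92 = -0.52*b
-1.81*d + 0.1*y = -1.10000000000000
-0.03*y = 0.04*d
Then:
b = 2.04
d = 0.57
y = -0.75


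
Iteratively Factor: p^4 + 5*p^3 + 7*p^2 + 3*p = (p + 1)*(p^3 + 4*p^2 + 3*p) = (p + 1)^2*(p^2 + 3*p) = (p + 1)^2*(p + 3)*(p)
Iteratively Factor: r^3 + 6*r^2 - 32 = (r + 4)*(r^2 + 2*r - 8) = (r - 2)*(r + 4)*(r + 4)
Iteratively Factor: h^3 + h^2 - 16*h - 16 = (h - 4)*(h^2 + 5*h + 4) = (h - 4)*(h + 1)*(h + 4)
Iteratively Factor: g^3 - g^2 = (g - 1)*(g^2) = g*(g - 1)*(g)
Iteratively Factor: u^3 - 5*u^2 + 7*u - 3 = (u - 3)*(u^2 - 2*u + 1) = (u - 3)*(u - 1)*(u - 1)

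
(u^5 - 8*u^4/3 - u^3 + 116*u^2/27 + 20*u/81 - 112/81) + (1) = u^5 - 8*u^4/3 - u^3 + 116*u^2/27 + 20*u/81 - 31/81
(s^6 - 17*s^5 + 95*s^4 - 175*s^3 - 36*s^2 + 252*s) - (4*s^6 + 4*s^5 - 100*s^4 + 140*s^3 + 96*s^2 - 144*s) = -3*s^6 - 21*s^5 + 195*s^4 - 315*s^3 - 132*s^2 + 396*s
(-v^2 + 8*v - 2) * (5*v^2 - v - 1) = -5*v^4 + 41*v^3 - 17*v^2 - 6*v + 2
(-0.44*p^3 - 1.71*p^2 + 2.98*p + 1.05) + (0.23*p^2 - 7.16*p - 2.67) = -0.44*p^3 - 1.48*p^2 - 4.18*p - 1.62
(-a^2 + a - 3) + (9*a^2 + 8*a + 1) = 8*a^2 + 9*a - 2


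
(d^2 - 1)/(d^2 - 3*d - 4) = (d - 1)/(d - 4)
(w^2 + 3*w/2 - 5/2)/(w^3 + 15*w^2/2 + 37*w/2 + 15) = (w - 1)/(w^2 + 5*w + 6)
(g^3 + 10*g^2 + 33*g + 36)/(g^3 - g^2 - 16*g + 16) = (g^2 + 6*g + 9)/(g^2 - 5*g + 4)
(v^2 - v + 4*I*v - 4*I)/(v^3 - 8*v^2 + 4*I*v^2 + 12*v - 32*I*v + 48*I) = (v - 1)/(v^2 - 8*v + 12)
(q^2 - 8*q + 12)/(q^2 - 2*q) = (q - 6)/q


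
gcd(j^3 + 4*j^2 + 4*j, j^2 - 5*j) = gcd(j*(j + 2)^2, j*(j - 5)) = j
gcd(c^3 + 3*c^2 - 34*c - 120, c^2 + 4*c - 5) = c + 5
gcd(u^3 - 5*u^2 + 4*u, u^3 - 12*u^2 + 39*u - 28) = u^2 - 5*u + 4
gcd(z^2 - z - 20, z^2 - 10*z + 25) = z - 5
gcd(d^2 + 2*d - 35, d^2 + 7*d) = d + 7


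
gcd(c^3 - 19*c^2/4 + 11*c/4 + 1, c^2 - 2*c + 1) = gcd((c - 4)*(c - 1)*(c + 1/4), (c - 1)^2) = c - 1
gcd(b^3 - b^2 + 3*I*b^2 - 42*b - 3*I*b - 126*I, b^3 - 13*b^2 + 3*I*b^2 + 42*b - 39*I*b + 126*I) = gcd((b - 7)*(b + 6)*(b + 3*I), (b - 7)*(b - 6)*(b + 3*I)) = b^2 + b*(-7 + 3*I) - 21*I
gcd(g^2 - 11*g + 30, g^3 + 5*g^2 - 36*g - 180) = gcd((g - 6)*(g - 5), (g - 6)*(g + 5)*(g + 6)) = g - 6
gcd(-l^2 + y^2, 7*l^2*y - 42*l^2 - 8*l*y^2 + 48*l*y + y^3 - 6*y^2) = -l + y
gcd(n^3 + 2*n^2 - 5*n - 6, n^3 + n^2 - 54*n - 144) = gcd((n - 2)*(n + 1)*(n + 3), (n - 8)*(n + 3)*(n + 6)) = n + 3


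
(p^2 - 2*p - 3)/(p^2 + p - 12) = (p + 1)/(p + 4)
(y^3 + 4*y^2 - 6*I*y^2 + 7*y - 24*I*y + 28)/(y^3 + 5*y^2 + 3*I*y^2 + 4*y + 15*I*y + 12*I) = (y^2 - 6*I*y + 7)/(y^2 + y*(1 + 3*I) + 3*I)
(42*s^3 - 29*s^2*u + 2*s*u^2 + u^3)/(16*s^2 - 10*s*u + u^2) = (21*s^2 - 4*s*u - u^2)/(8*s - u)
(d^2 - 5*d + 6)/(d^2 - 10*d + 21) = (d - 2)/(d - 7)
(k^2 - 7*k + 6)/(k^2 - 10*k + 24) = (k - 1)/(k - 4)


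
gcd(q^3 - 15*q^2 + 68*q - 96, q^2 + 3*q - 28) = q - 4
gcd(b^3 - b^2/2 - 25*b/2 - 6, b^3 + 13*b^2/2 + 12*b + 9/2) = b^2 + 7*b/2 + 3/2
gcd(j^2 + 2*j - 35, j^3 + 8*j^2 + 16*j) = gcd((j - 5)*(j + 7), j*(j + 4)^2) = 1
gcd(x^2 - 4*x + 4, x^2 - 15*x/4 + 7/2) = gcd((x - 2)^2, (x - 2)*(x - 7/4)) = x - 2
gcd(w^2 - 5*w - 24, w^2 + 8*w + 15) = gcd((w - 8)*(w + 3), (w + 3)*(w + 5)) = w + 3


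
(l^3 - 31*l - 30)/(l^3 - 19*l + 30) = (l^3 - 31*l - 30)/(l^3 - 19*l + 30)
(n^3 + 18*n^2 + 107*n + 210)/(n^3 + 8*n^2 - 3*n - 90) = (n + 7)/(n - 3)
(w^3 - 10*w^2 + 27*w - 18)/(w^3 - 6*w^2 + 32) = (w^3 - 10*w^2 + 27*w - 18)/(w^3 - 6*w^2 + 32)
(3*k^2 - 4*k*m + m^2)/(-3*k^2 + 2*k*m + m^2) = (-3*k + m)/(3*k + m)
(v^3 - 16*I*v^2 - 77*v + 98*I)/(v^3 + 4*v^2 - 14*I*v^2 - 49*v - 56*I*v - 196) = (v - 2*I)/(v + 4)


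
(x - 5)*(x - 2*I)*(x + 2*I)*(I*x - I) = I*x^4 - 6*I*x^3 + 9*I*x^2 - 24*I*x + 20*I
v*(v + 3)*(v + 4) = v^3 + 7*v^2 + 12*v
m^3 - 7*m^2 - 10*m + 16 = (m - 8)*(m - 1)*(m + 2)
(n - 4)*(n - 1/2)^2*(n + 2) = n^4 - 3*n^3 - 23*n^2/4 + 15*n/2 - 2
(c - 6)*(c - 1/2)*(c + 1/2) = c^3 - 6*c^2 - c/4 + 3/2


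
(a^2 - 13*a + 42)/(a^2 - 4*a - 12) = (a - 7)/(a + 2)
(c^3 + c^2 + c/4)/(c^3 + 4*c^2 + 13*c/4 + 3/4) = c/(c + 3)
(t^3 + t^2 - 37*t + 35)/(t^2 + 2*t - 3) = (t^2 + 2*t - 35)/(t + 3)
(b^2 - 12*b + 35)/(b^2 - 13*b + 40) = (b - 7)/(b - 8)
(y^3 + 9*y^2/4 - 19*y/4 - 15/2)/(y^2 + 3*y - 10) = (4*y^2 + 17*y + 15)/(4*(y + 5))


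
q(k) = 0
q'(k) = 0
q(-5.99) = 0.00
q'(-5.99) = 0.00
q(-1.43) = 0.00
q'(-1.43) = 0.00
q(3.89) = 0.00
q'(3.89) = 0.00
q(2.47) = 0.00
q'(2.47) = 0.00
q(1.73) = 0.00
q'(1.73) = 0.00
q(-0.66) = 0.00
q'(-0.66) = 0.00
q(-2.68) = 0.00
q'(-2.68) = 0.00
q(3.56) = 0.00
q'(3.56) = 0.00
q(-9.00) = 0.00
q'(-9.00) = 0.00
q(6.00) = 0.00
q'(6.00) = 0.00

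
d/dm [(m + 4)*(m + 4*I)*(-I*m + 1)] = -3*I*m^2 + m*(10 - 8*I) + 20 + 4*I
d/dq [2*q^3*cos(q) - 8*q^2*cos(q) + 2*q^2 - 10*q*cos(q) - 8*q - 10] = -2*q^3*sin(q) + 8*q^2*sin(q) + 6*q^2*cos(q) + 10*q*sin(q) - 16*q*cos(q) + 4*q - 10*cos(q) - 8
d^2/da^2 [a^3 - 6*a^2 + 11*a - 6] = 6*a - 12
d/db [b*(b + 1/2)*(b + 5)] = 3*b^2 + 11*b + 5/2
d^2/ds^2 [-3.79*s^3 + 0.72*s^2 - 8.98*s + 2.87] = 1.44 - 22.74*s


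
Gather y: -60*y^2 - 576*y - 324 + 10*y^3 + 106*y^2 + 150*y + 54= 10*y^3 + 46*y^2 - 426*y - 270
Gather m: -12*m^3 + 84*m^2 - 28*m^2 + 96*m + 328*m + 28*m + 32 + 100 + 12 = -12*m^3 + 56*m^2 + 452*m + 144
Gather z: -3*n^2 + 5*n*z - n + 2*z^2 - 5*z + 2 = -3*n^2 - n + 2*z^2 + z*(5*n - 5) + 2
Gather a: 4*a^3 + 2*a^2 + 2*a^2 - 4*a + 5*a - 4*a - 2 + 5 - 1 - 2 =4*a^3 + 4*a^2 - 3*a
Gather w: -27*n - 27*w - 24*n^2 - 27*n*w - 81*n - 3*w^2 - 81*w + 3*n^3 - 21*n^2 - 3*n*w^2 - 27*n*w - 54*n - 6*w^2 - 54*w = 3*n^3 - 45*n^2 - 162*n + w^2*(-3*n - 9) + w*(-54*n - 162)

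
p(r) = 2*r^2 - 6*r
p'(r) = 4*r - 6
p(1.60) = -4.48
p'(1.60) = 0.40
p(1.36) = -4.46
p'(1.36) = -0.56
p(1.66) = -4.45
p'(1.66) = 0.64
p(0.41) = -2.12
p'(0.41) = -4.36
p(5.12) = 21.71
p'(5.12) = 14.48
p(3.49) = 3.42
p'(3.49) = 7.96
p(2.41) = -2.84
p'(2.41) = 3.64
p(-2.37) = 25.45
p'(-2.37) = -15.48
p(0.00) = 0.00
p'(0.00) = -6.00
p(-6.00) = 108.00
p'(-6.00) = -30.00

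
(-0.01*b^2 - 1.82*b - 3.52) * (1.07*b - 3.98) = -0.0107*b^3 - 1.9076*b^2 + 3.4772*b + 14.0096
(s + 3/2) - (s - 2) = 7/2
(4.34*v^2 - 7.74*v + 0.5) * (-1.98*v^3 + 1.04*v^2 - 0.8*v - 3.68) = -8.5932*v^5 + 19.8388*v^4 - 12.5116*v^3 - 9.2592*v^2 + 28.0832*v - 1.84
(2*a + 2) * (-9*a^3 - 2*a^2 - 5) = -18*a^4 - 22*a^3 - 4*a^2 - 10*a - 10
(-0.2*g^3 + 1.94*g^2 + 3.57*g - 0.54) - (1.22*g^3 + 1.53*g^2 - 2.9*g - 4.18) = -1.42*g^3 + 0.41*g^2 + 6.47*g + 3.64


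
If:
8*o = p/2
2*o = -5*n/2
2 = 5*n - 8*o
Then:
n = 2/15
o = -1/6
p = -8/3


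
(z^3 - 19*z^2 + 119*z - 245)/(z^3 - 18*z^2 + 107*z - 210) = (z - 7)/(z - 6)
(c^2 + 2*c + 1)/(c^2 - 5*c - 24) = (c^2 + 2*c + 1)/(c^2 - 5*c - 24)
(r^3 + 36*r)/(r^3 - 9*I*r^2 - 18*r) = (r + 6*I)/(r - 3*I)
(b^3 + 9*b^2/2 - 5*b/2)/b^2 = b + 9/2 - 5/(2*b)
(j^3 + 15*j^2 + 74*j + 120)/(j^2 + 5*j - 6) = (j^2 + 9*j + 20)/(j - 1)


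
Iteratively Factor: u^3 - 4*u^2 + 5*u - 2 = (u - 2)*(u^2 - 2*u + 1) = (u - 2)*(u - 1)*(u - 1)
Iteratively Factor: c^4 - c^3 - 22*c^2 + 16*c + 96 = (c + 2)*(c^3 - 3*c^2 - 16*c + 48) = (c - 3)*(c + 2)*(c^2 - 16) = (c - 4)*(c - 3)*(c + 2)*(c + 4)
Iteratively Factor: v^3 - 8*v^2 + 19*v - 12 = (v - 1)*(v^2 - 7*v + 12) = (v - 3)*(v - 1)*(v - 4)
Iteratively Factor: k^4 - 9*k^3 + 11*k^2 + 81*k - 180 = (k + 3)*(k^3 - 12*k^2 + 47*k - 60) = (k - 4)*(k + 3)*(k^2 - 8*k + 15) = (k - 5)*(k - 4)*(k + 3)*(k - 3)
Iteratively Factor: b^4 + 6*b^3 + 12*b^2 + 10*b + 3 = (b + 1)*(b^3 + 5*b^2 + 7*b + 3) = (b + 1)^2*(b^2 + 4*b + 3) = (b + 1)^2*(b + 3)*(b + 1)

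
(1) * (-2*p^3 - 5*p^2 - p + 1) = -2*p^3 - 5*p^2 - p + 1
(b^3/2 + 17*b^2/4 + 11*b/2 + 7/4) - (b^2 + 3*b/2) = b^3/2 + 13*b^2/4 + 4*b + 7/4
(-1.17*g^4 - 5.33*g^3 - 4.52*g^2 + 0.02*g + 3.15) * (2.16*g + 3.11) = -2.5272*g^5 - 15.1515*g^4 - 26.3395*g^3 - 14.014*g^2 + 6.8662*g + 9.7965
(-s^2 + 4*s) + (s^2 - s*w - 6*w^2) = -s*w + 4*s - 6*w^2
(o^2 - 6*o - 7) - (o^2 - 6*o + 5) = -12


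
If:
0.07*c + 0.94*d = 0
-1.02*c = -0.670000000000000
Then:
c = 0.66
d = -0.05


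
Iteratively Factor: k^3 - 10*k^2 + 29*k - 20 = (k - 4)*(k^2 - 6*k + 5) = (k - 4)*(k - 1)*(k - 5)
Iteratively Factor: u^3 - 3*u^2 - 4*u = (u)*(u^2 - 3*u - 4) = u*(u - 4)*(u + 1)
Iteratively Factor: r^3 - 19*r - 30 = (r - 5)*(r^2 + 5*r + 6) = (r - 5)*(r + 2)*(r + 3)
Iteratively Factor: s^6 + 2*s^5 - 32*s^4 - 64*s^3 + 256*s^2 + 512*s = (s)*(s^5 + 2*s^4 - 32*s^3 - 64*s^2 + 256*s + 512) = s*(s + 2)*(s^4 - 32*s^2 + 256) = s*(s - 4)*(s + 2)*(s^3 + 4*s^2 - 16*s - 64) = s*(s - 4)*(s + 2)*(s + 4)*(s^2 - 16) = s*(s - 4)*(s + 2)*(s + 4)^2*(s - 4)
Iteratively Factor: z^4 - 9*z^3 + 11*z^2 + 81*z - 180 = (z - 4)*(z^3 - 5*z^2 - 9*z + 45) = (z - 5)*(z - 4)*(z^2 - 9) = (z - 5)*(z - 4)*(z - 3)*(z + 3)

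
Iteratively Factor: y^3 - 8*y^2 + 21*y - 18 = (y - 3)*(y^2 - 5*y + 6) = (y - 3)^2*(y - 2)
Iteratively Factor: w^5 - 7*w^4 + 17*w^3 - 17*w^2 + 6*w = (w - 3)*(w^4 - 4*w^3 + 5*w^2 - 2*w) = (w - 3)*(w - 1)*(w^3 - 3*w^2 + 2*w) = (w - 3)*(w - 2)*(w - 1)*(w^2 - w) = w*(w - 3)*(w - 2)*(w - 1)*(w - 1)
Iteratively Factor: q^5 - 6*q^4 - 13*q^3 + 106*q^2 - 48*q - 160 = (q - 5)*(q^4 - q^3 - 18*q^2 + 16*q + 32) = (q - 5)*(q + 1)*(q^3 - 2*q^2 - 16*q + 32) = (q - 5)*(q - 4)*(q + 1)*(q^2 + 2*q - 8) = (q - 5)*(q - 4)*(q + 1)*(q + 4)*(q - 2)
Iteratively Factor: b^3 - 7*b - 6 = (b - 3)*(b^2 + 3*b + 2) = (b - 3)*(b + 2)*(b + 1)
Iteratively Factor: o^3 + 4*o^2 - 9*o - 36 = (o + 3)*(o^2 + o - 12) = (o + 3)*(o + 4)*(o - 3)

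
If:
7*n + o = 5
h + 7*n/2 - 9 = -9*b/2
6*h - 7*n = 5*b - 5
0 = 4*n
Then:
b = 59/32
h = 45/64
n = 0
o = 5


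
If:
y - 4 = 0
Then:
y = 4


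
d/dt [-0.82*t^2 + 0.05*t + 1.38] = 0.05 - 1.64*t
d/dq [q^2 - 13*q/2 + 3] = 2*q - 13/2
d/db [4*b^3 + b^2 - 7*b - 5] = 12*b^2 + 2*b - 7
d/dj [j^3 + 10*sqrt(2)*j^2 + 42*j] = 3*j^2 + 20*sqrt(2)*j + 42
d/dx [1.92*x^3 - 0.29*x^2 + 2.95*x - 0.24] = 5.76*x^2 - 0.58*x + 2.95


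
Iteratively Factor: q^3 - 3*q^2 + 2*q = (q - 1)*(q^2 - 2*q) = q*(q - 1)*(q - 2)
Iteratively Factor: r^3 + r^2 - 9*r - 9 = (r + 1)*(r^2 - 9) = (r - 3)*(r + 1)*(r + 3)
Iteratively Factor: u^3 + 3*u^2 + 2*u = (u)*(u^2 + 3*u + 2) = u*(u + 1)*(u + 2)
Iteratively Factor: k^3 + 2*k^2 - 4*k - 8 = (k + 2)*(k^2 - 4) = (k + 2)^2*(k - 2)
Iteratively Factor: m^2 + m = (m)*(m + 1)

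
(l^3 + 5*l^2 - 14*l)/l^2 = l + 5 - 14/l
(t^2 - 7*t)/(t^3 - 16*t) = (t - 7)/(t^2 - 16)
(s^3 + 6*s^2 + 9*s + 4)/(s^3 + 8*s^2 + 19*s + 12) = (s + 1)/(s + 3)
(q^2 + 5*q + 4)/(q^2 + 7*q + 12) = (q + 1)/(q + 3)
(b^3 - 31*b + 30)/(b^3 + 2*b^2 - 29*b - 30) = (b - 1)/(b + 1)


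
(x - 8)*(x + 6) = x^2 - 2*x - 48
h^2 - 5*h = h*(h - 5)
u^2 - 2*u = u*(u - 2)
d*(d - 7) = d^2 - 7*d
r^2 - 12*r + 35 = (r - 7)*(r - 5)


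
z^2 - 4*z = z*(z - 4)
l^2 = l^2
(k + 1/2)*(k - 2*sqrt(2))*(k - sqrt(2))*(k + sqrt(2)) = k^4 - 2*sqrt(2)*k^3 + k^3/2 - 2*k^2 - sqrt(2)*k^2 - k + 4*sqrt(2)*k + 2*sqrt(2)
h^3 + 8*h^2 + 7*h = h*(h + 1)*(h + 7)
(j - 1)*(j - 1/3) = j^2 - 4*j/3 + 1/3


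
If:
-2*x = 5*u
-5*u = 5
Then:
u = -1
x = 5/2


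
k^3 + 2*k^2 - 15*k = k*(k - 3)*(k + 5)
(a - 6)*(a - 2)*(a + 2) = a^3 - 6*a^2 - 4*a + 24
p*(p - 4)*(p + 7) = p^3 + 3*p^2 - 28*p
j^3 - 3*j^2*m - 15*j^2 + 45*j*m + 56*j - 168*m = (j - 8)*(j - 7)*(j - 3*m)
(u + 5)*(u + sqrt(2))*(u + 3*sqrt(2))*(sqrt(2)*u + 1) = sqrt(2)*u^4 + 5*sqrt(2)*u^3 + 9*u^3 + 10*sqrt(2)*u^2 + 45*u^2 + 6*u + 50*sqrt(2)*u + 30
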